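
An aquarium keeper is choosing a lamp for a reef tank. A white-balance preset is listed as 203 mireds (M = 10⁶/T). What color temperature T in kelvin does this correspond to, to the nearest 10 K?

T = 10⁶ / 203 = 4926.11 K → 4930 K.

4930 K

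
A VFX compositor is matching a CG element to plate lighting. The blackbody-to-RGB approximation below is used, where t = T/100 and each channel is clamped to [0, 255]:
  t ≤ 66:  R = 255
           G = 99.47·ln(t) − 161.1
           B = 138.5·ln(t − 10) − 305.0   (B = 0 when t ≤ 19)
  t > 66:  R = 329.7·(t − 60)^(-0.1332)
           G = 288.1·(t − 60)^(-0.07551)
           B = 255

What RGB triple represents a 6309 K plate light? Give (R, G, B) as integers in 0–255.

(255, 251, 245)

t = 6309/100 = 63.09; the t ≤ 66 branch applies.
R = 255 by definition for t ≤ 66.
G = 99.47·ln 63.09 − 161.1 = 99.47·4.1446 − 161.1 = 251.160.
B = 138.5·ln(63.09 − 10) − 305.0 = 138.5·ln 53.09 − 305.0 = 138.5·3.9720 − 305.0 = 245.120.
Rounded: (255, 251, 245).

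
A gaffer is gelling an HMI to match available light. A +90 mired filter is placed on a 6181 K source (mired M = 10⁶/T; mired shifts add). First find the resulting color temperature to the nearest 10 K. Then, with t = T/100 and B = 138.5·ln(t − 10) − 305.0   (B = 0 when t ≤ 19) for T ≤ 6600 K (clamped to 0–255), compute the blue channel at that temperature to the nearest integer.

165

M_in = 10⁶/6181 = 161.79; M_out = 161.79 + (+90) = 251.79.
T_out = 10⁶/251.79 = 3971.6 K → 3970 K; t = 39.7.
B = 138.5·ln(39.7 − 10) − 305.0 = 138.5·ln 29.7 − 305.0 = 138.5·3.3911 − 305.0 = 164.674.
Rounded: 165.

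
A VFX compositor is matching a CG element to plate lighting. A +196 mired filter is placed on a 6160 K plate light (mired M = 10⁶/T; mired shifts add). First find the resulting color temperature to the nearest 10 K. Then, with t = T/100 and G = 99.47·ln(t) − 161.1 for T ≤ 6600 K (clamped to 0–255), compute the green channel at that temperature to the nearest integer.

M_in = 10⁶/6160 = 162.34; M_out = 162.34 + (+196) = 358.34.
T_out = 10⁶/358.34 = 2790.7 K → 2790 K; t = 27.9.
G = 99.47·ln 27.9 − 161.1 = 99.47·3.3286 − 161.1 = 169.998.
Rounded: 170.

170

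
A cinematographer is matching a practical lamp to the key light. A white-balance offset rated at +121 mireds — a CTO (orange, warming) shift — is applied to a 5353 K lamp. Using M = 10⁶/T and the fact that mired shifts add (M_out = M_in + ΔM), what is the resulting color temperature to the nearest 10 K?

3250 K

M_in = 10⁶/5353 = 186.81 mireds.
M_out = 186.81 + (+121) = 307.81 mireds.
T_out = 10⁶/307.81 = 3248.7 K → 3250 K.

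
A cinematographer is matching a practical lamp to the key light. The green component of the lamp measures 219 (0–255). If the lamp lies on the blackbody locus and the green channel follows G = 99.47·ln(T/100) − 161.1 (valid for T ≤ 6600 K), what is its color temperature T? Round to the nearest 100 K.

ln t = (219 + 161.1) / 99.47 = 3.8213.
t = e^3.8213 = 45.661.
T = 100·t = 4566 K → 4600 K to the nearest 100 K.

4600 K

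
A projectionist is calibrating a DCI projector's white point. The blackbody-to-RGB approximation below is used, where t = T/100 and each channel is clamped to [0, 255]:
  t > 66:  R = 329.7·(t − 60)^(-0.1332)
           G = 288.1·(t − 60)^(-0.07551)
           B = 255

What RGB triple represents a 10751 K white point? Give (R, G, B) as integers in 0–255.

(197, 215, 255)

t = 10751/100 = 107.51; the t > 66 branch applies.
R = 329.7·(107.51 − 60)^(-0.1332) = 329.7·47.51^(-0.1332) = 329.7·0.59793 = 197.138.
G = 288.1·(107.51 − 60)^(-0.07551) = 288.1·47.51^(-0.07551) = 288.1·0.74711 = 215.243.
B = 255 by definition for t > 66.
Rounded: (197, 215, 255).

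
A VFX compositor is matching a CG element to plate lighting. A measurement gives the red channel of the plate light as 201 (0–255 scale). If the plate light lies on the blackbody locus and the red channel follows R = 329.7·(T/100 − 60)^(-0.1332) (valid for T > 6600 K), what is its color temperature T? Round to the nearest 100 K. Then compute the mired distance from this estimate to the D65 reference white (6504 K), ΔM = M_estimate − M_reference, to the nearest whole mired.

-55 mireds

(t − 60)^(-0.1332) = 201/329.7 = 0.60965.
t − 60 = 0.60965^(1/-0.1332) = 0.60965^(-7.508) = 41.071, so t = 101.071.
T = 100·t = 10107 K → 10100 K to the nearest 100 K.
M_estimate = 10⁶/10100 = 99.01; M_reference = 10⁶/6504 = 153.75.
ΔM = 99.01 − 153.75 = -54.74 → -55 mireds.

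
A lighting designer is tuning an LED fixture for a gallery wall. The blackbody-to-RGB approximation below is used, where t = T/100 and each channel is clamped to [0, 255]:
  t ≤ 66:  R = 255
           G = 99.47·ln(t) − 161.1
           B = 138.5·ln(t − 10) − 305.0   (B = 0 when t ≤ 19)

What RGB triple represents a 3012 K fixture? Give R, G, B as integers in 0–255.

R=255, G=178, B=111

t = 3012/100 = 30.12; the t ≤ 66 branch applies.
R = 255 by definition for t ≤ 66.
G = 99.47·ln 30.12 − 161.1 = 99.47·3.4052 − 161.1 = 177.614.
B = 138.5·ln(30.12 − 10) − 305.0 = 138.5·ln 20.12 − 305.0 = 138.5·3.0017 − 305.0 = 110.737.
Rounded: (255, 178, 111).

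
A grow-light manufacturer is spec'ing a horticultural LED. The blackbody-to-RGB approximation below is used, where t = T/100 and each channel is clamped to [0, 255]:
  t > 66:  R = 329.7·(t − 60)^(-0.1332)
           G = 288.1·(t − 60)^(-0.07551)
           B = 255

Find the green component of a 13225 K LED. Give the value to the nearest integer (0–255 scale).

t = 13225/100 = 132.25; the t > 66 branch applies.
G = 288.1·(132.25 − 60)^(-0.07551) = 288.1·72.25^(-0.07551) = 288.1·0.72383 = 208.537.
Rounded: 209.

209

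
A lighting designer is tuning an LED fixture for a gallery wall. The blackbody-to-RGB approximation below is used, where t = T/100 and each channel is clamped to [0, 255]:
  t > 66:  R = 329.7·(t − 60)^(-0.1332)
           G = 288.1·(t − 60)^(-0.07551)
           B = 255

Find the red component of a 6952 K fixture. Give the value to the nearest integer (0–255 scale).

244

t = 6952/100 = 69.52; the t > 66 branch applies.
R = 329.7·(69.52 − 60)^(-0.1332) = 329.7·9.52^(-0.1332) = 329.7·0.74071 = 244.211.
Rounded: 244.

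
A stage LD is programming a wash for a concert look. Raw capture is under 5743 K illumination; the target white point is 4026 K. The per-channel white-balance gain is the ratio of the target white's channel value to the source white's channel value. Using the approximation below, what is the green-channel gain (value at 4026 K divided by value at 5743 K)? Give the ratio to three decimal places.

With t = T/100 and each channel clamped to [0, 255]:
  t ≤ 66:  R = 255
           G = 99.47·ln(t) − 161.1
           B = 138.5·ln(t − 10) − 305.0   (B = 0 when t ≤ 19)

At 5743 K (t = 57.43):
  G = 99.47·ln 57.43 − 161.1 = 99.47·4.0506 − 161.1 = 241.810.
At 4026 K (t = 40.26):
  G = 99.47·ln 40.26 − 161.1 = 99.47·3.6954 − 161.1 = 206.477.
Gain = 206.477 / 241.810 = 0.8539 → 0.854.

0.854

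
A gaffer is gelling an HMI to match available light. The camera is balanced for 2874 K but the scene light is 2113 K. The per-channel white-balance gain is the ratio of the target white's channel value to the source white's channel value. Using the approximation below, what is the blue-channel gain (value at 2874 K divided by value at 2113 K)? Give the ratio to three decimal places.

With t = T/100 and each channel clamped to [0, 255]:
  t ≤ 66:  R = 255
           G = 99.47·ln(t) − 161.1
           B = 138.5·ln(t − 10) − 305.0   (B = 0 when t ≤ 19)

3.511

At 2113 K (t = 21.13):
  B = 138.5·ln(21.13 − 10) − 305.0 = 138.5·ln 11.13 − 305.0 = 138.5·2.4096 − 305.0 = 28.736.
At 2874 K (t = 28.74):
  B = 138.5·ln(28.74 − 10) − 305.0 = 138.5·ln 18.74 − 305.0 = 138.5·2.9307 − 305.0 = 100.896.
Gain = 100.896 / 28.736 = 3.5112 → 3.511.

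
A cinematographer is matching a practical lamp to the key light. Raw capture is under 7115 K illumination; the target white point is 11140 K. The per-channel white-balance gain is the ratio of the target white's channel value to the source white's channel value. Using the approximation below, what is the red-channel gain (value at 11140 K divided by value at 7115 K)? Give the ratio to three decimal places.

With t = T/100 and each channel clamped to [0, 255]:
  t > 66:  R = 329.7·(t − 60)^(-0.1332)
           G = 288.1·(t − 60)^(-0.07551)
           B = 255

At 7115 K (t = 71.15):
  R = 329.7·(71.15 − 60)^(-0.1332) = 329.7·11.15^(-0.1332) = 329.7·0.72528 = 239.123.
At 11140 K (t = 111.4):
  R = 329.7·(111.4 − 60)^(-0.1332) = 329.7·51.4^(-0.1332) = 329.7·0.59170 = 195.083.
Gain = 195.083 / 239.123 = 0.8158 → 0.816.

0.816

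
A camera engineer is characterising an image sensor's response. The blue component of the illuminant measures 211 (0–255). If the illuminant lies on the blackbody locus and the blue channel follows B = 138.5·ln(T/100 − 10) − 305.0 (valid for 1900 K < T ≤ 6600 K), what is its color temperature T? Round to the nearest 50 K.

5150 K

ln(t − 10) = (211 + 305.0) / 138.5 = 3.7256.
t − 10 = e^3.7256 = 41.497, so t = 51.497.
T = 100·t = 5150 K → 5150 K to the nearest 50 K.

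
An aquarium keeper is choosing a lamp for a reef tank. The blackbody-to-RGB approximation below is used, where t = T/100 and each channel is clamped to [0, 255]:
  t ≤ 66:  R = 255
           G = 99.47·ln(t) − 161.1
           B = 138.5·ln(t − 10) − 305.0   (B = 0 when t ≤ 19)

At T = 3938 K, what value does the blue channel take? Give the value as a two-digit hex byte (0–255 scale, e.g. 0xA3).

0xA3

t = 3938/100 = 39.38; the t ≤ 66 branch applies.
B = 138.5·ln(39.38 − 10) − 305.0 = 138.5·ln 29.38 − 305.0 = 138.5·3.3803 − 305.0 = 163.174.
Rounded: 163; in hex, 0xA3.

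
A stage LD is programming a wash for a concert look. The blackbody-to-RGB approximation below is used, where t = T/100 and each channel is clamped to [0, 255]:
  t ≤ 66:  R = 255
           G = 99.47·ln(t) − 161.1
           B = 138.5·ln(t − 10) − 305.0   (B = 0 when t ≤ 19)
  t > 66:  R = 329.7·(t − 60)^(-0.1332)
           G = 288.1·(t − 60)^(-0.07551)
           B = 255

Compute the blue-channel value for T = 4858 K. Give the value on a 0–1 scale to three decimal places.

t = 4858/100 = 48.58; the t ≤ 66 branch applies.
B = 138.5·ln(48.58 − 10) − 305.0 = 138.5·ln 38.58 − 305.0 = 138.5·3.6527 − 305.0 = 200.904.
On a 0–1 scale: 200.904/255 = 0.7879 → 0.788.

0.788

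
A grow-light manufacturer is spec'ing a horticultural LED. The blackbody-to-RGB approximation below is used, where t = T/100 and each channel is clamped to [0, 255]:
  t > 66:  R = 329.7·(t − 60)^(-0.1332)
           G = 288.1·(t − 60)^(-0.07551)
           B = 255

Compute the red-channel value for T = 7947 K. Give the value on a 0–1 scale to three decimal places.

t = 7947/100 = 79.47; the t > 66 branch applies.
R = 329.7·(79.47 − 60)^(-0.1332) = 329.7·19.47^(-0.1332) = 329.7·0.67337 = 222.011.
On a 0–1 scale: 222.011/255 = 0.8706 → 0.871.

0.871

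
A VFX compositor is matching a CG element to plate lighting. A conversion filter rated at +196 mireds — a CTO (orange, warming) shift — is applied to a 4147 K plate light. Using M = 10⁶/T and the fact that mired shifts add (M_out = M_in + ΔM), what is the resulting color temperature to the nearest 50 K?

2300 K

M_in = 10⁶/4147 = 241.14 mireds.
M_out = 241.14 + (+196) = 437.14 mireds.
T_out = 10⁶/437.14 = 2287.6 K → 2300 K.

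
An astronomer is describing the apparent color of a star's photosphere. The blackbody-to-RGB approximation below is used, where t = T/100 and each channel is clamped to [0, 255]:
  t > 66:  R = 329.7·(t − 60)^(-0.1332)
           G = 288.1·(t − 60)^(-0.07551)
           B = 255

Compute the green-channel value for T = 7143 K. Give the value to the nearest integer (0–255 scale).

t = 7143/100 = 71.43; the t > 66 branch applies.
G = 288.1·(71.43 − 60)^(-0.07551) = 288.1·11.43^(-0.07551) = 288.1·0.83197 = 239.690.
Rounded: 240.

240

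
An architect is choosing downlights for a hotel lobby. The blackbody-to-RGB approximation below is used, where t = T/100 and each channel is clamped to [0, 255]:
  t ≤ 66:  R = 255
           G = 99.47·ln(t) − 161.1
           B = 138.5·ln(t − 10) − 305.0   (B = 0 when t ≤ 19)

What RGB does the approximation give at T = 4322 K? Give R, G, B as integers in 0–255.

R=255, G=214, B=180

t = 4322/100 = 43.22; the t ≤ 66 branch applies.
R = 255 by definition for t ≤ 66.
G = 99.47·ln 43.22 − 161.1 = 99.47·3.7663 − 161.1 = 213.534.
B = 138.5·ln(43.22 − 10) − 305.0 = 138.5·ln 33.22 − 305.0 = 138.5·3.5032 − 305.0 = 180.187.
Rounded: (255, 214, 180).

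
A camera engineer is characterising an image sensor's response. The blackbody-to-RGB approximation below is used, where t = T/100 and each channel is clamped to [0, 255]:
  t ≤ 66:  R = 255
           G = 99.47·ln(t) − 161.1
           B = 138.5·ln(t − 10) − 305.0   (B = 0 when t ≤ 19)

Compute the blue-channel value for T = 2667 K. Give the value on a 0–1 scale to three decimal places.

0.332

t = 2667/100 = 26.67; the t ≤ 66 branch applies.
B = 138.5·ln(26.67 − 10) − 305.0 = 138.5·ln 16.67 − 305.0 = 138.5·2.8136 − 305.0 = 84.685.
On a 0–1 scale: 84.685/255 = 0.3321 → 0.332.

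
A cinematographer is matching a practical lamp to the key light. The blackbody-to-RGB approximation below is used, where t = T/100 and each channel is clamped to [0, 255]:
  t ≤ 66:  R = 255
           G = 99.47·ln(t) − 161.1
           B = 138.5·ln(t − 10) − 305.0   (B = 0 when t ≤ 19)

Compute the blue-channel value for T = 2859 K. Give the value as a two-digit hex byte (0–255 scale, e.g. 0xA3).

t = 2859/100 = 28.59; the t ≤ 66 branch applies.
B = 138.5·ln(28.59 − 10) − 305.0 = 138.5·ln 18.59 − 305.0 = 138.5·2.9226 − 305.0 = 99.783.
Rounded: 100; in hex, 0x64.

0x64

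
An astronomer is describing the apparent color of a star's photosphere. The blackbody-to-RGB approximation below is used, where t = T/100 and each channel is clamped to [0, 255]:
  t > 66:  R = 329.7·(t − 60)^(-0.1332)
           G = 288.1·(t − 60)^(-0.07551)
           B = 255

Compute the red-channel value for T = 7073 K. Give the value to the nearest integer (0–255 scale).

t = 7073/100 = 70.73; the t > 66 branch applies.
R = 329.7·(70.73 − 60)^(-0.1332) = 329.7·10.73^(-0.1332) = 329.7·0.72899 = 240.349.
Rounded: 240.

240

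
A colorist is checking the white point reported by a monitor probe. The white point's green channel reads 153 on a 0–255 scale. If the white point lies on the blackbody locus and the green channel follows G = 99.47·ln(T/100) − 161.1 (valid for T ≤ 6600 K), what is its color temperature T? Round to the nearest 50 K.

ln t = (153 + 161.1) / 99.47 = 3.1577.
t = e^3.1577 = 23.517.
T = 100·t = 2352 K → 2350 K to the nearest 50 K.

2350 K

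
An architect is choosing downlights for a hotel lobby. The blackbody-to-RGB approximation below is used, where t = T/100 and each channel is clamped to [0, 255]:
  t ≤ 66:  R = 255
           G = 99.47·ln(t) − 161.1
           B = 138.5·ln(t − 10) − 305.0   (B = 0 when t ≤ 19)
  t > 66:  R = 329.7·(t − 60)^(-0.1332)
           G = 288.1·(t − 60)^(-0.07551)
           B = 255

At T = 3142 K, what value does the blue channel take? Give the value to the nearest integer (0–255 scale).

t = 3142/100 = 31.42; the t ≤ 66 branch applies.
B = 138.5·ln(31.42 − 10) − 305.0 = 138.5·ln 21.42 − 305.0 = 138.5·3.0643 − 305.0 = 119.409.
Rounded: 119.

119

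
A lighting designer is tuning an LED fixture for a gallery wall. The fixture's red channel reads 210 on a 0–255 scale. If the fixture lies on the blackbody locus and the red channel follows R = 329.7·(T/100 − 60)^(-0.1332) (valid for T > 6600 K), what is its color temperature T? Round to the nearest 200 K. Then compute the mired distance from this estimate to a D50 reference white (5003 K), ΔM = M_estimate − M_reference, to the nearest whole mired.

(t − 60)^(-0.1332) = 210/329.7 = 0.63694.
t − 60 = 0.63694^(1/-0.1332) = 0.63694^(-7.508) = 29.561, so t = 89.561.
T = 100·t = 8956 K → 9000 K to the nearest 200 K.
M_estimate = 10⁶/9000 = 111.11; M_reference = 10⁶/5003 = 199.88.
ΔM = 111.11 − 199.88 = -88.77 → -89 mireds.

-89 mireds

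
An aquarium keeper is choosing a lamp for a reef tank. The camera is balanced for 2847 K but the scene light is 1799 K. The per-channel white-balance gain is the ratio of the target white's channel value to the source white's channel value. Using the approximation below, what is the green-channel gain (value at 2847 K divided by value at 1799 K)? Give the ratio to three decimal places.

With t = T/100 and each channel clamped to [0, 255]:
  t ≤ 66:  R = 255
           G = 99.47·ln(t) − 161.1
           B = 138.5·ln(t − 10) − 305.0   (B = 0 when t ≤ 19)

At 1799 K (t = 17.99):
  G = 99.47·ln 17.99 − 161.1 = 99.47·2.8898 − 161.1 = 126.350.
At 2847 K (t = 28.47):
  G = 99.47·ln 28.47 − 161.1 = 99.47·3.3489 − 161.1 = 172.010.
Gain = 172.010 / 126.350 = 1.3614 → 1.361.

1.361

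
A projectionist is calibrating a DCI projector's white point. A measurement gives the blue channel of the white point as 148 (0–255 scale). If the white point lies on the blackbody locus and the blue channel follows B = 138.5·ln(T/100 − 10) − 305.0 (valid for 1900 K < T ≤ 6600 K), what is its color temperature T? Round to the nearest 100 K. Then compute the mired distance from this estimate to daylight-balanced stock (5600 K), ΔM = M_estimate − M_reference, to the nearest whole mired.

+99 mireds

ln(t − 10) = (148 + 305.0) / 138.5 = 3.2708.
t − 10 = e^3.2708 = 26.331, so t = 36.331.
T = 100·t = 3633 K → 3600 K to the nearest 100 K.
M_estimate = 10⁶/3600 = 277.78; M_reference = 10⁶/5600 = 178.57.
ΔM = 277.78 − 178.57 = 99.21 → +99 mireds.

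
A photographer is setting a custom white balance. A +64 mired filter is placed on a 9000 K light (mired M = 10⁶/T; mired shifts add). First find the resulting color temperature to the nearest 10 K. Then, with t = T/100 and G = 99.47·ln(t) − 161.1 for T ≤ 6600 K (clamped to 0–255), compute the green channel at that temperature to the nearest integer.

M_in = 10⁶/9000 = 111.11; M_out = 111.11 + (+64) = 175.11.
T_out = 10⁶/175.11 = 5710.7 K → 5710 K; t = 57.1.
G = 99.47·ln 57.1 − 161.1 = 99.47·4.0448 − 161.1 = 241.237.
Rounded: 241.

241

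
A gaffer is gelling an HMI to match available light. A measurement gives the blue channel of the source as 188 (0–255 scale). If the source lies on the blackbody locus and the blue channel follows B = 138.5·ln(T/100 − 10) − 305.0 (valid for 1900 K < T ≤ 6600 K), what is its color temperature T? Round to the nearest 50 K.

4500 K

ln(t − 10) = (188 + 305.0) / 138.5 = 3.5596.
t − 10 = e^3.5596 = 35.148, so t = 45.148.
T = 100·t = 4515 K → 4500 K to the nearest 50 K.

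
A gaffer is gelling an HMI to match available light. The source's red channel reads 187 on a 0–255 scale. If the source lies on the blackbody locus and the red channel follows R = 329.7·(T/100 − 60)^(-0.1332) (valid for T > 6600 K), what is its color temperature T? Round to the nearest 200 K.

13000 K

(t − 60)^(-0.1332) = 187/329.7 = 0.56718.
t − 60 = 0.56718^(1/-0.1332) = 0.56718^(-7.508) = 70.620, so t = 130.620.
T = 100·t = 13062 K → 13000 K to the nearest 200 K.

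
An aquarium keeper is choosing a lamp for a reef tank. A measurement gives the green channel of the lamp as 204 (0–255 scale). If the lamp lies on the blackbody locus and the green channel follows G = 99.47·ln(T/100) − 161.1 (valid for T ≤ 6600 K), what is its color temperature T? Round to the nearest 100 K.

ln t = (204 + 161.1) / 99.47 = 3.6705.
t = e^3.6705 = 39.270.
T = 100·t = 3927 K → 3900 K to the nearest 100 K.

3900 K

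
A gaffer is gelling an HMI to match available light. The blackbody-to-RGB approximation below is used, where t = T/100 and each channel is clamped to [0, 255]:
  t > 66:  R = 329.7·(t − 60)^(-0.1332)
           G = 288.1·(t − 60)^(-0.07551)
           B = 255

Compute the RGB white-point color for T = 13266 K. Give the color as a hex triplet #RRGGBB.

t = 13266/100 = 132.66; the t > 66 branch applies.
R = 329.7·(132.66 − 60)^(-0.1332) = 329.7·72.66^(-0.1332) = 329.7·0.56504 = 186.292.
G = 288.1·(132.66 − 60)^(-0.07551) = 288.1·72.66^(-0.07551) = 288.1·0.72353 = 208.448.
B = 255 by definition for t > 66.
Rounded: (186, 208, 255).
In hex: #BAD0FF.

#BAD0FF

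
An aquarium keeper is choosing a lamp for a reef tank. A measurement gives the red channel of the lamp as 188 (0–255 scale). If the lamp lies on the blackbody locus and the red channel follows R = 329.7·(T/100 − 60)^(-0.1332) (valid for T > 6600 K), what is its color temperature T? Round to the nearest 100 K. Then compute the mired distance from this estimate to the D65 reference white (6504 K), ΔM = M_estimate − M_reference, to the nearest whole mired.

-76 mireds

(t − 60)^(-0.1332) = 188/329.7 = 0.57022.
t − 60 = 0.57022^(1/-0.1332) = 0.57022^(-7.508) = 67.848, so t = 127.848.
T = 100·t = 12785 K → 12800 K to the nearest 100 K.
M_estimate = 10⁶/12800 = 78.12; M_reference = 10⁶/6504 = 153.75.
ΔM = 78.12 − 153.75 = -75.63 → -76 mireds.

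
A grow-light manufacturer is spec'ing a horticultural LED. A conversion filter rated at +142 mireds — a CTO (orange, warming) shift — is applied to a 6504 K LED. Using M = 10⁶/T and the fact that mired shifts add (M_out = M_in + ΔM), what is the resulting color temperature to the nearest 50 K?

3400 K

M_in = 10⁶/6504 = 153.75 mireds.
M_out = 153.75 + (+142) = 295.75 mireds.
T_out = 10⁶/295.75 = 3381.2 K → 3400 K.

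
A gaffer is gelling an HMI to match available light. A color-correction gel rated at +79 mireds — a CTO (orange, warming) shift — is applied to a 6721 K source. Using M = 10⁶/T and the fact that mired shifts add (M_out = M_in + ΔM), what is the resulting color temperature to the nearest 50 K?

M_in = 10⁶/6721 = 148.79 mireds.
M_out = 148.79 + (+79) = 227.79 mireds.
T_out = 10⁶/227.79 = 4390.1 K → 4400 K.

4400 K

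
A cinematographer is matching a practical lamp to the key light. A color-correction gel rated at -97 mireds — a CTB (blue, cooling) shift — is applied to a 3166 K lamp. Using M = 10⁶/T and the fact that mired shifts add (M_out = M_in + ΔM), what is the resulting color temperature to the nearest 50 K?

4550 K

M_in = 10⁶/3166 = 315.86 mireds.
M_out = 315.86 + (-97) = 218.86 mireds.
T_out = 10⁶/218.86 = 4569.2 K → 4550 K.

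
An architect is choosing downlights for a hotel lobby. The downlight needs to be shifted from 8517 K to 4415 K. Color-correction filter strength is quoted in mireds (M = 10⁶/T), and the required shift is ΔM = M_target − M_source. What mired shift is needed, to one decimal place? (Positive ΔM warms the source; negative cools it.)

+109.1 mireds

M_source = 10⁶/8517 = 117.412; M_target = 10⁶/4415 = 226.501.
ΔM = 226.501 − 117.412 = 109.088 → +109.1 mireds, a warming shift.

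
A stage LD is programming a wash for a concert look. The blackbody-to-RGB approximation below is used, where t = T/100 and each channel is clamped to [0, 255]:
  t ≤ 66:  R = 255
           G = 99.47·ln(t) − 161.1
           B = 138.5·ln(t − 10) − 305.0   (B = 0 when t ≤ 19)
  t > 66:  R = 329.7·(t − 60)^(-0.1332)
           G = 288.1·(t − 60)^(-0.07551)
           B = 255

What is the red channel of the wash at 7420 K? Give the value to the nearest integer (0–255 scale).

232

t = 7420/100 = 74.2; the t > 66 branch applies.
R = 329.7·(74.2 − 60)^(-0.1332) = 329.7·14.2^(-0.1332) = 329.7·0.70229 = 231.544.
Rounded: 232.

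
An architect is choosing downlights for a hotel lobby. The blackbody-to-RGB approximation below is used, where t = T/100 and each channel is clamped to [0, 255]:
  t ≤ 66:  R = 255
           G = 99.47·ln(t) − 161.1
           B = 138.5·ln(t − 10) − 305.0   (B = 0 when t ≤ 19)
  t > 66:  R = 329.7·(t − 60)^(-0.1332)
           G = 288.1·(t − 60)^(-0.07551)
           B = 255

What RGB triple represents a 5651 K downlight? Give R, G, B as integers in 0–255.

t = 5651/100 = 56.51; the t ≤ 66 branch applies.
R = 255 by definition for t ≤ 66.
G = 99.47·ln 56.51 − 161.1 = 99.47·4.0344 − 161.1 = 240.204.
B = 138.5·ln(56.51 − 10) − 305.0 = 138.5·ln 46.51 − 305.0 = 138.5·3.8397 − 305.0 = 226.794.
Rounded: (255, 240, 227).

R=255, G=240, B=227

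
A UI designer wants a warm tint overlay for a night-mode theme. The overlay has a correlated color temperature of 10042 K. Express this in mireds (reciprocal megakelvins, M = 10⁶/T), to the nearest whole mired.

100 mireds

M = 10⁶ / 10042 = 99.582 → 100 mireds.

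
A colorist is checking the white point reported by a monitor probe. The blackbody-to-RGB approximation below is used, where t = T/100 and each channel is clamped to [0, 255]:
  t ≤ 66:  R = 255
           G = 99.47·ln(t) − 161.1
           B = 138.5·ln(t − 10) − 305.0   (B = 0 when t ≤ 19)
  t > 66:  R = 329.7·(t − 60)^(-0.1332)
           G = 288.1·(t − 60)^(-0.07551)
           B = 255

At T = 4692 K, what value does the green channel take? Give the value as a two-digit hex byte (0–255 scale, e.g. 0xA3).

t = 4692/100 = 46.92; the t ≤ 66 branch applies.
G = 99.47·ln 46.92 − 161.1 = 99.47·3.8484 − 161.1 = 221.705.
Rounded: 222; in hex, 0xDE.

0xDE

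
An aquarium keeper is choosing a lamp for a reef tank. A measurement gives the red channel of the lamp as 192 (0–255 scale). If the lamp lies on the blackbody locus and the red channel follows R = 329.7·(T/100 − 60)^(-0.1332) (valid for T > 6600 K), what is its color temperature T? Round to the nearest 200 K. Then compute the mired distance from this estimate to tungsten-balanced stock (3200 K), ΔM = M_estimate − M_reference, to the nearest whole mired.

(t − 60)^(-0.1332) = 192/329.7 = 0.58235.
t − 60 = 0.58235^(1/-0.1332) = 0.58235^(-7.508) = 57.929, so t = 117.929.
T = 100·t = 11793 K → 11800 K to the nearest 200 K.
M_estimate = 10⁶/11800 = 84.75; M_reference = 10⁶/3200 = 312.50.
ΔM = 84.75 − 312.50 = -227.75 → -228 mireds.

-228 mireds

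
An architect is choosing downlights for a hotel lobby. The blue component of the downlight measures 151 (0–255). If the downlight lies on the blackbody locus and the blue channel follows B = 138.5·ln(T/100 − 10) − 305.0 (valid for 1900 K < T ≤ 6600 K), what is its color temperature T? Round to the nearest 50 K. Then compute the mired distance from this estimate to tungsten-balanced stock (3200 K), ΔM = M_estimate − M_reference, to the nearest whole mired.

ln(t − 10) = (151 + 305.0) / 138.5 = 3.2924.
t − 10 = e^3.2924 = 26.908, so t = 36.908.
T = 100·t = 3691 K → 3700 K to the nearest 50 K.
M_estimate = 10⁶/3700 = 270.27; M_reference = 10⁶/3200 = 312.50.
ΔM = 270.27 − 312.50 = -42.23 → -42 mireds.

-42 mireds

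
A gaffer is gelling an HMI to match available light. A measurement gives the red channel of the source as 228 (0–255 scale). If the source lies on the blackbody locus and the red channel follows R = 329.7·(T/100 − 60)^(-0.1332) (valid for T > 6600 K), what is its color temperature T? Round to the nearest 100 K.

7600 K

(t − 60)^(-0.1332) = 228/329.7 = 0.69154.
t − 60 = 0.69154^(1/-0.1332) = 0.69154^(-7.508) = 15.943, so t = 75.943.
T = 100·t = 7594 K → 7600 K to the nearest 100 K.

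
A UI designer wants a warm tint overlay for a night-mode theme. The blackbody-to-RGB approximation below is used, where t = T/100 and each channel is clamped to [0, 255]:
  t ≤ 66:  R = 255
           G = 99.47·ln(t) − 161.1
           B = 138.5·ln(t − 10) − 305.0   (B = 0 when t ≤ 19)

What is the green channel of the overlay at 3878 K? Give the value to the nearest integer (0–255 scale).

203

t = 3878/100 = 38.78; the t ≤ 66 branch applies.
G = 99.47·ln 38.78 − 161.1 = 99.47·3.6579 − 161.1 = 202.752.
Rounded: 203.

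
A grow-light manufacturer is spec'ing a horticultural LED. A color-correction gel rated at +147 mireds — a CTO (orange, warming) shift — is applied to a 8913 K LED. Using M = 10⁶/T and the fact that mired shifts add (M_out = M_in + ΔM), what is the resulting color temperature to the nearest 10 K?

M_in = 10⁶/8913 = 112.20 mireds.
M_out = 112.20 + (+147) = 259.20 mireds.
T_out = 10⁶/259.20 = 3858.1 K → 3860 K.

3860 K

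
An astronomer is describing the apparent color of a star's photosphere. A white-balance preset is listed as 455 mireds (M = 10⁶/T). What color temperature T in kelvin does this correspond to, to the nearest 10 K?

2200 K

T = 10⁶ / 455 = 2197.80 K → 2200 K.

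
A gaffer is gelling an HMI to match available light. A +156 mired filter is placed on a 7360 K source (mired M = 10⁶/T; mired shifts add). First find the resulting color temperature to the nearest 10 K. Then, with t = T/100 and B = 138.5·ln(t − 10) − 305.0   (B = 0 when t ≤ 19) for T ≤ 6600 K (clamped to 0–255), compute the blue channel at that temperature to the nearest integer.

137

M_in = 10⁶/7360 = 135.87; M_out = 135.87 + (+156) = 291.87.
T_out = 10⁶/291.87 = 3426.2 K → 3430 K; t = 34.3.
B = 138.5·ln(34.3 − 10) − 305.0 = 138.5·ln 24.3 − 305.0 = 138.5·3.1905 − 305.0 = 136.881.
Rounded: 137.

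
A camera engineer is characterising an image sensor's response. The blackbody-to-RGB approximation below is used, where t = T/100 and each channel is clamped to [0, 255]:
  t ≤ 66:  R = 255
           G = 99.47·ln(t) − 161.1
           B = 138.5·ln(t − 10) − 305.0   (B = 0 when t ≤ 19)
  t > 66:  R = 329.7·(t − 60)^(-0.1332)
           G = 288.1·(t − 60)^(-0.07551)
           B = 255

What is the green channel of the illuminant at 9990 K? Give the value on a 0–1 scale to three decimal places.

t = 9990/100 = 99.9; the t > 66 branch applies.
G = 288.1·(99.9 − 60)^(-0.07551) = 288.1·39.9^(-0.07551) = 288.1·0.75703 = 218.099.
On a 0–1 scale: 218.099/255 = 0.8553 → 0.855.

0.855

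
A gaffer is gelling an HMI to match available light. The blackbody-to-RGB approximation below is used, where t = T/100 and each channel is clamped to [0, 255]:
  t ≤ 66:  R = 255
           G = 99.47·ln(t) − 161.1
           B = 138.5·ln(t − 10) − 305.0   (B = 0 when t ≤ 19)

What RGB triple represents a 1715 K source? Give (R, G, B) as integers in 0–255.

t = 1715/100 = 17.15; the t ≤ 66 branch applies.
R = 255 by definition for t ≤ 66.
G = 99.47·ln 17.15 − 161.1 = 99.47·2.8420 − 161.1 = 121.594.
t = 17.15 ≤ 19, so B = 0.
Rounded: (255, 122, 0).

(255, 122, 0)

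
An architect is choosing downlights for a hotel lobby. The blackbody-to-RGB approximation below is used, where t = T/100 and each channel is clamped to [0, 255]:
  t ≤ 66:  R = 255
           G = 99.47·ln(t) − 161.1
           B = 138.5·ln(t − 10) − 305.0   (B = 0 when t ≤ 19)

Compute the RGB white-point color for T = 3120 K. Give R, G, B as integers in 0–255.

R=255, G=181, B=118

t = 3120/100 = 31.2; the t ≤ 66 branch applies.
R = 255 by definition for t ≤ 66.
G = 99.47·ln 31.2 − 161.1 = 99.47·3.4404 − 161.1 = 181.118.
B = 138.5·ln(31.2 − 10) − 305.0 = 138.5·ln 21.2 − 305.0 = 138.5·3.0540 − 305.0 = 117.979.
Rounded: (255, 181, 118).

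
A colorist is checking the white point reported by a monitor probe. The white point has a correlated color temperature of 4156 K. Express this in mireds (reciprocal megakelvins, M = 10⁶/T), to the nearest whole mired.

241 mireds

M = 10⁶ / 4156 = 240.616 → 241 mireds.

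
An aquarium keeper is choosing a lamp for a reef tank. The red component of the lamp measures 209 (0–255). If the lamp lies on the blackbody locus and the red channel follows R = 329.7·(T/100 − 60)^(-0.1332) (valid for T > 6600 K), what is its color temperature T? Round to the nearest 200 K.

(t − 60)^(-0.1332) = 209/329.7 = 0.63391.
t − 60 = 0.63391^(1/-0.1332) = 0.63391^(-7.508) = 30.639, so t = 90.639.
T = 100·t = 9064 K → 9000 K to the nearest 200 K.

9000 K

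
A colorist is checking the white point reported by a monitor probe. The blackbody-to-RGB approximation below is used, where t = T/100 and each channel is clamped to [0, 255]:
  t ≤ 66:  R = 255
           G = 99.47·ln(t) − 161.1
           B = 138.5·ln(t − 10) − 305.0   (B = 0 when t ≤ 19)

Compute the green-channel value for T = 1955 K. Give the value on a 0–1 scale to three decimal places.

0.528

t = 1955/100 = 19.55; the t ≤ 66 branch applies.
G = 99.47·ln 19.55 − 161.1 = 99.47·2.9730 − 161.1 = 134.622.
On a 0–1 scale: 134.622/255 = 0.5279 → 0.528.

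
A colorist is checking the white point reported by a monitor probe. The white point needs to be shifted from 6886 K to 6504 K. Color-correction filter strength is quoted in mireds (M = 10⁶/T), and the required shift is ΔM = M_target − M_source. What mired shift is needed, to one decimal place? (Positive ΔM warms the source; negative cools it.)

M_source = 10⁶/6886 = 145.222; M_target = 10⁶/6504 = 153.752.
ΔM = 153.752 − 145.222 = 8.529 → +8.5 mireds, a warming shift.

+8.5 mireds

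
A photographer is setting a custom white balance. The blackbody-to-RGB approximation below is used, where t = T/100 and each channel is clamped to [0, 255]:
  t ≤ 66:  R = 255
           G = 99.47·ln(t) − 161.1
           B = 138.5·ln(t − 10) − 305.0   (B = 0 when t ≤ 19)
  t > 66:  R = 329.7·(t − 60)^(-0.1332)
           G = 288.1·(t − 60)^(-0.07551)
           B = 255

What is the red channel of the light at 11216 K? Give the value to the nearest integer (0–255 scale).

195

t = 11216/100 = 112.16; the t > 66 branch applies.
R = 329.7·(112.16 − 60)^(-0.1332) = 329.7·52.16^(-0.1332) = 329.7·0.59054 = 194.702.
Rounded: 195.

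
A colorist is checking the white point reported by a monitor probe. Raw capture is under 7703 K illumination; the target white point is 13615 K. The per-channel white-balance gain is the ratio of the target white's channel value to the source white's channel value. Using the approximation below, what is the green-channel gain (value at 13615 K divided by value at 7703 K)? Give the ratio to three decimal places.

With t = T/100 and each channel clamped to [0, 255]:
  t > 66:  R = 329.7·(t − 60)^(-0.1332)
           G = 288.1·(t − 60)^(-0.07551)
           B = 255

0.893

At 7703 K (t = 77.03):
  G = 288.1·(77.03 − 60)^(-0.07551) = 288.1·17.03^(-0.07551) = 288.1·0.80729 = 232.581.
At 13615 K (t = 136.15):
  G = 288.1·(136.15 − 60)^(-0.07551) = 288.1·76.15^(-0.07551) = 288.1·0.72097 = 207.710.
Gain = 207.710 / 232.581 = 0.8931 → 0.893.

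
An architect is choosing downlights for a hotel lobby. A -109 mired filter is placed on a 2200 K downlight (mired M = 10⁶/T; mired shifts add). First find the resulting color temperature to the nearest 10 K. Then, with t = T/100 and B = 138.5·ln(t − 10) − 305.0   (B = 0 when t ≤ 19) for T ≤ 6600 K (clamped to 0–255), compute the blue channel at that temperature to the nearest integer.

M_in = 10⁶/2200 = 454.55; M_out = 454.55 + (-109) = 345.55.
T_out = 10⁶/345.55 = 2894.0 K → 2890 K; t = 28.9.
B = 138.5·ln(28.9 − 10) − 305.0 = 138.5·ln 18.9 − 305.0 = 138.5·2.9392 − 305.0 = 102.074.
Rounded: 102.

102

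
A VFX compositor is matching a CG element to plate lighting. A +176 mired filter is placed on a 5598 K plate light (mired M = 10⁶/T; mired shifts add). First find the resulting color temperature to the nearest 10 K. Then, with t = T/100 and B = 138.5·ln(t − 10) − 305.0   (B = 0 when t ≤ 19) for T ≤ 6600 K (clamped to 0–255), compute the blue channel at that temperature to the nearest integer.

97

M_in = 10⁶/5598 = 178.64; M_out = 178.64 + (+176) = 354.64.
T_out = 10⁶/354.64 = 2819.8 K → 2820 K; t = 28.2.
B = 138.5·ln(28.2 − 10) − 305.0 = 138.5·ln 18.2 − 305.0 = 138.5·2.9014 − 305.0 = 96.847.
Rounded: 97.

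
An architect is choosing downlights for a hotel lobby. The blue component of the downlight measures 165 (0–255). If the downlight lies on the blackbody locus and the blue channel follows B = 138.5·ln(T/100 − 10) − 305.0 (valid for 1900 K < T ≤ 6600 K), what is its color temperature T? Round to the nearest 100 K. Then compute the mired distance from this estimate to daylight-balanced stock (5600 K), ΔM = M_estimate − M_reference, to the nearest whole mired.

ln(t − 10) = (165 + 305.0) / 138.5 = 3.3935.
t − 10 = e^3.3935 = 29.770, so t = 39.770.
T = 100·t = 3977 K → 4000 K to the nearest 100 K.
M_estimate = 10⁶/4000 = 250.00; M_reference = 10⁶/5600 = 178.57.
ΔM = 250.00 − 178.57 = 71.43 → +71 mireds.

+71 mireds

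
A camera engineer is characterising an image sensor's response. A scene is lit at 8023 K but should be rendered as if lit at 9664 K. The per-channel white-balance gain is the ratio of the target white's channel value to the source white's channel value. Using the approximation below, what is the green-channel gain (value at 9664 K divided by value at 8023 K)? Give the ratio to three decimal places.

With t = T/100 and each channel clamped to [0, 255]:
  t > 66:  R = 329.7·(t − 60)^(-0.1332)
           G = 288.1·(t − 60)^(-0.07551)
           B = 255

0.956

At 8023 K (t = 80.23):
  G = 288.1·(80.23 − 60)^(-0.07551) = 288.1·20.23^(-0.07551) = 288.1·0.79686 = 229.577.
At 9664 K (t = 96.64):
  G = 288.1·(96.64 − 60)^(-0.07551) = 288.1·36.64^(-0.07551) = 288.1·0.76191 = 219.507.
Gain = 219.507 / 229.577 = 0.9561 → 0.956.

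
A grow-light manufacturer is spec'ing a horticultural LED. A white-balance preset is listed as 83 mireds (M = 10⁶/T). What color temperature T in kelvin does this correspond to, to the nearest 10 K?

T = 10⁶ / 83 = 12048.19 K → 12050 K.

12050 K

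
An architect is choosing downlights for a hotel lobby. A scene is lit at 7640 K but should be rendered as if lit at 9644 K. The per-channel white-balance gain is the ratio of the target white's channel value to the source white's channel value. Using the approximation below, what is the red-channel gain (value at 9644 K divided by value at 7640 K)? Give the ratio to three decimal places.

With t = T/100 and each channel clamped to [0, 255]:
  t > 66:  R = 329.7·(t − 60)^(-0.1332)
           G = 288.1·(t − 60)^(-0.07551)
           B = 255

0.899

At 7640 K (t = 76.4):
  R = 329.7·(76.4 − 60)^(-0.1332) = 329.7·16.4^(-0.1332) = 329.7·0.68894 = 227.144.
At 9644 K (t = 96.44):
  R = 329.7·(96.44 − 60)^(-0.1332) = 329.7·36.44^(-0.1332) = 329.7·0.61944 = 204.229.
Gain = 204.229 / 227.144 = 0.8991 → 0.899.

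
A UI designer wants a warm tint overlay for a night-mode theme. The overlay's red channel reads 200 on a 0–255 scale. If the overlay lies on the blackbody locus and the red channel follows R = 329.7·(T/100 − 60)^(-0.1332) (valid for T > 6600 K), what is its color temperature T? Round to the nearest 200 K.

10200 K

(t − 60)^(-0.1332) = 200/329.7 = 0.60661.
t − 60 = 0.60661^(1/-0.1332) = 0.60661^(-7.508) = 42.638, so t = 102.638.
T = 100·t = 10264 K → 10200 K to the nearest 200 K.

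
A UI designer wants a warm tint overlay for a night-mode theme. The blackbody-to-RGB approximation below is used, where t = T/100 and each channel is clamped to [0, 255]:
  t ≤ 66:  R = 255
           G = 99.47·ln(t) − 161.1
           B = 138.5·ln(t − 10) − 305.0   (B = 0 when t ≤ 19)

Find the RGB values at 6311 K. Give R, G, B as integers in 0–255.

t = 6311/100 = 63.11; the t ≤ 66 branch applies.
R = 255 by definition for t ≤ 66.
G = 99.47·ln 63.11 − 161.1 = 99.47·4.1449 − 161.1 = 251.191.
B = 138.5·ln(63.11 − 10) − 305.0 = 138.5·ln 53.11 − 305.0 = 138.5·3.9724 − 305.0 = 245.173.
Rounded: (255, 251, 245).

R=255, G=251, B=245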